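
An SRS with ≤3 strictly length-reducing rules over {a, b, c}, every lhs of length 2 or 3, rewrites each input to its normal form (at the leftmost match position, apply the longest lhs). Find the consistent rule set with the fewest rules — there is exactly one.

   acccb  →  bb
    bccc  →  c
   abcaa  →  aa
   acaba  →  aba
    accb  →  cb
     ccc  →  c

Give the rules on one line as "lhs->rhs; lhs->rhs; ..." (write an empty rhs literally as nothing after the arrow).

ac->; bc->c; cc->b

  | acccb => ccb => bb
  | bccc => ccc => bc => c
  | abcaa => acaa => aa
  | acaba => aba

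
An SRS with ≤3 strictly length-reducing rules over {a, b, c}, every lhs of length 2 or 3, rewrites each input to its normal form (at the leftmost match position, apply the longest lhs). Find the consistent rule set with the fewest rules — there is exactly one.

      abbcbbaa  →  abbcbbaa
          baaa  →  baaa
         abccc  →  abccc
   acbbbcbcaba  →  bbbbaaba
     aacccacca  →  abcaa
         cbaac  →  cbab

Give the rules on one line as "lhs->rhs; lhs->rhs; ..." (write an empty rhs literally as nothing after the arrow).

ac->b; cbc->a

  | abbcbbaa
  | baaa
  | abccc
  | acbbbcbcaba => bbbbcbcaba => bbbbaaba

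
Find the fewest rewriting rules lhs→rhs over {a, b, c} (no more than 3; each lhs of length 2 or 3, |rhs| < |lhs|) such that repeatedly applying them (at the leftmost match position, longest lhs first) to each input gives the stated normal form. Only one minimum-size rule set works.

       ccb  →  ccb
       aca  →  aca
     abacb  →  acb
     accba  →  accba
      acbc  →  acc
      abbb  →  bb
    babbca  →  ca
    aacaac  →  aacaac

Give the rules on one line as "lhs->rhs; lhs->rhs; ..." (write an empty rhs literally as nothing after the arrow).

ab->; bc->c

  | ccb
  | aca
  | abacb => acb
  | accba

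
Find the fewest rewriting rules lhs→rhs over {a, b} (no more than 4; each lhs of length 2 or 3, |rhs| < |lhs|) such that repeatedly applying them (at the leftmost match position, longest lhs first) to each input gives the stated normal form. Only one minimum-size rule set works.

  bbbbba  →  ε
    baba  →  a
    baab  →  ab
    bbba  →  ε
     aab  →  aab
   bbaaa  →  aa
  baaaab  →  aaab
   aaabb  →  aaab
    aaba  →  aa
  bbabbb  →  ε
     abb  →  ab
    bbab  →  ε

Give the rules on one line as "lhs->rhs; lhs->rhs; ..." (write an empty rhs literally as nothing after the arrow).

ba->; bab->ba; bb->b

  | bbbbba => bbbba => bbba => bba => ba => ε
  | baba => baa => a
  | baab => ab
  | bbba => bba => ba => ε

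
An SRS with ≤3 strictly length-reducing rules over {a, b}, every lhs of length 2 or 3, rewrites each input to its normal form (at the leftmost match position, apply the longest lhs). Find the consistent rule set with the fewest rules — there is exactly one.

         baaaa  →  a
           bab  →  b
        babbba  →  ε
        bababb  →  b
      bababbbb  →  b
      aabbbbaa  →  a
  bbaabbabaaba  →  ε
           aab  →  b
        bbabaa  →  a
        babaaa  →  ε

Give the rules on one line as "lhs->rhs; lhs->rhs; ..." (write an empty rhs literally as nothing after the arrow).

  | baaaa => aaa => a
  | bab => b
  | babbba => bbba => bba => ba => ε
  | bababb => babb => bb => b

aa->; ba->; bb->b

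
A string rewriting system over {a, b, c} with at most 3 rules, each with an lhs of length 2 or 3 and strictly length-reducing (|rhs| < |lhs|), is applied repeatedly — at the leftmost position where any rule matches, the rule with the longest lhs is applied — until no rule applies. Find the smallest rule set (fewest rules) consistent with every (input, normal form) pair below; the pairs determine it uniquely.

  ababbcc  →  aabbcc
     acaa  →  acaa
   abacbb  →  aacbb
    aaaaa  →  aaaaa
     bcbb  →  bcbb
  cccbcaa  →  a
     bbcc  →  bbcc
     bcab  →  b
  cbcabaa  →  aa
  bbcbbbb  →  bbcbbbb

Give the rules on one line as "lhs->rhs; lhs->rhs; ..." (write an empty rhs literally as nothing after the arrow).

  | ababbcc => aabbcc
  | acaa
  | abacbb => aacbb
  | aaaaa

ba->a; bca->; cbc->bc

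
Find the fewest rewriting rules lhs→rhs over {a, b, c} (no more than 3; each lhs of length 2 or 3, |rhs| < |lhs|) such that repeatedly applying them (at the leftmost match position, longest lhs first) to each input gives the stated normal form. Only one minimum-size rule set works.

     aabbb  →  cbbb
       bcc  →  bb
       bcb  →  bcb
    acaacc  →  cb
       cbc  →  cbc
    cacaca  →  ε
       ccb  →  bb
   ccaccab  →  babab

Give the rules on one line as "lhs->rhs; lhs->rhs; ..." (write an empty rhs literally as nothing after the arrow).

  | aabbb => cbbb
  | bcc => bb
  | bcb
  | acaacc => aacc => aab => cb

aab->cb; ca->; cc->b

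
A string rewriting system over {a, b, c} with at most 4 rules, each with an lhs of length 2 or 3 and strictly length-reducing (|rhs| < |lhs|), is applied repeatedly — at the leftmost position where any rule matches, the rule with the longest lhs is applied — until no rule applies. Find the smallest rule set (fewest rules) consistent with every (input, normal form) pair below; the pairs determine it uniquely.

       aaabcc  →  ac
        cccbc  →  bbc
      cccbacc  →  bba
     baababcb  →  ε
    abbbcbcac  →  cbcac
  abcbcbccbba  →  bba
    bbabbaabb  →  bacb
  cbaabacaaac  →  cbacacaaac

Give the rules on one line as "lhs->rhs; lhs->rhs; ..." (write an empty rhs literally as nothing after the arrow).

ab->c; bcb->; cc->; ccc->b

  | aaabcc => aaccc => aab => ac
  | cccbc => bbc
  | cccbacc => bbacc => bba
  | baababcb => bacabcb => bacccb => babb => bcb => ε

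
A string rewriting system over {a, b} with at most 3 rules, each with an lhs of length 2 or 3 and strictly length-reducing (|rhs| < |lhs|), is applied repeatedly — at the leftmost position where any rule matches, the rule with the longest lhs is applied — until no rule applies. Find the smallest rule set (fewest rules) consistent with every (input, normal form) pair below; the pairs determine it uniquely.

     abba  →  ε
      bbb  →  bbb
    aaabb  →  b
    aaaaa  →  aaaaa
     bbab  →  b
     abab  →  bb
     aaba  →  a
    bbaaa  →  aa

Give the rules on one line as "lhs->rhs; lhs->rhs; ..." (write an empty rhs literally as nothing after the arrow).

aab->; ab->b; bba->

  | abba => bba => ε
  | bbb
  | aaabb => ab => b
  | aaaaa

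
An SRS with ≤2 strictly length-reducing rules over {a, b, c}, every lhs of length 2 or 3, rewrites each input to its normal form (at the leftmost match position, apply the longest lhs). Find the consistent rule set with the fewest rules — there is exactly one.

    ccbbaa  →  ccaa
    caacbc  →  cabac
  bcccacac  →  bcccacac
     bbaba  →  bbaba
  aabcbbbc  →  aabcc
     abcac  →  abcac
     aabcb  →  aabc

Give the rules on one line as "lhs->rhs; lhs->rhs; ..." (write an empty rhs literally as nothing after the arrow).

  | ccbbaa => ccbaa => ccaa
  | caacbc => cabac
  | bcccacac
  | bbaba

acb->ba; cb->c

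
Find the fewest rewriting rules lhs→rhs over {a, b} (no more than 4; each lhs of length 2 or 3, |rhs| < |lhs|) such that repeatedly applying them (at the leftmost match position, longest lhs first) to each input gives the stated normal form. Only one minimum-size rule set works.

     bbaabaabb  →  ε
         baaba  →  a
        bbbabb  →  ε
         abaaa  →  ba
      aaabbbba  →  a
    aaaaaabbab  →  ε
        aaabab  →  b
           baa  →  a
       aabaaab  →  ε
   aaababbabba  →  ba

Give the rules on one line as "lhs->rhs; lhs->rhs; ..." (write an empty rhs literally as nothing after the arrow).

aaa->ba; ab->; baa->a; bb->

  | bbaabaabb => aabaabb => aaabb => babb => bb => ε
  | baaba => aba => a
  | bbbabb => babb => bb => ε
  | abaaa => aaa => ba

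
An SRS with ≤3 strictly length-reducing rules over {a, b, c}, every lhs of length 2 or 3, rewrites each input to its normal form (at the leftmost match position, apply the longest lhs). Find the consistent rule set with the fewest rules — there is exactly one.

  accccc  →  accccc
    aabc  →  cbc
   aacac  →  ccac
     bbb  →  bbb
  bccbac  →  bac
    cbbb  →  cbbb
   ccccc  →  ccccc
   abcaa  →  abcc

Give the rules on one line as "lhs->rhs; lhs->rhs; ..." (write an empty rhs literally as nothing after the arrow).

  | accccc
  | aabc => cbc
  | aacac => ccac
  | bbb

aa->c; ccb->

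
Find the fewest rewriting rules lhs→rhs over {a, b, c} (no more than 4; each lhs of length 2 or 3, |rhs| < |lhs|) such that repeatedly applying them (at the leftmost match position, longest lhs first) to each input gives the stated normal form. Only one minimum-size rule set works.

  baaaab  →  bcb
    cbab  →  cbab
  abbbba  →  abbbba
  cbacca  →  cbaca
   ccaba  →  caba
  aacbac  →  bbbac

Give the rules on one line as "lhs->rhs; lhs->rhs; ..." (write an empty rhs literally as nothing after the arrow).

  | baaaab => bcaab => bccb => bcb
  | cbab
  | abbbba
  | cbacca => cbaca

aa->c; aac->bb; cc->c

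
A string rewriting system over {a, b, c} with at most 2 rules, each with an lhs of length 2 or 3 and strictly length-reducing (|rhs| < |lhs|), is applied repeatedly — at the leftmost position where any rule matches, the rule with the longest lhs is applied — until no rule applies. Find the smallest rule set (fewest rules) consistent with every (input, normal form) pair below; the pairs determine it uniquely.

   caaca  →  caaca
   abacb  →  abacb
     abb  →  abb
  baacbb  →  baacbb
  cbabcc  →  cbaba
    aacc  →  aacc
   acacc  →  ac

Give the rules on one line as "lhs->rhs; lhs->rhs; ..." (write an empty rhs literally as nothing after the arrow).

  | caaca
  | abacb
  | abb
  | baacbb

bcc->ba; cac->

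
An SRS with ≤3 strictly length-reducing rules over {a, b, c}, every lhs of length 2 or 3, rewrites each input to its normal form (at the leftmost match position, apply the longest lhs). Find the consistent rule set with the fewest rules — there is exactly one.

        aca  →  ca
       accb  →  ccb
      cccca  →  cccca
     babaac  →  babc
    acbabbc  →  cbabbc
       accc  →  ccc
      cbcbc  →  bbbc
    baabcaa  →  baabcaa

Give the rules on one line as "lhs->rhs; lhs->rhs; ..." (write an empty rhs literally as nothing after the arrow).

  | aca => ca
  | accb => ccb
  | cccca
  | babaac => babac => babc

ac->c; cbc->bb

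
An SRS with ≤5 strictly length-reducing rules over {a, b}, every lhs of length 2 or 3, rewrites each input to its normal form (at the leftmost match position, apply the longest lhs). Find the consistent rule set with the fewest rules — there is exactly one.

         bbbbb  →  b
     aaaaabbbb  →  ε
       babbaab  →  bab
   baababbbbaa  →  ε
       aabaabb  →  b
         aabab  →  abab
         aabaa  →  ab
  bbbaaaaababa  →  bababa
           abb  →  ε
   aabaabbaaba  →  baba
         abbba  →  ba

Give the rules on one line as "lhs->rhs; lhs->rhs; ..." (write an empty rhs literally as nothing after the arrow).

aa->; aab->ab; abb->bb; bb->

  | bbbbb => bbb => b
  | aaaaabbbb => aaabbbb => abbbb => bbbb => bb => ε
  | babbaab => bbbaab => baab => bab
  | baababbbbaa => bababbbbaa => babbbbbaa => bbbbbbaa => bbbbaa => bbaa => aa => ε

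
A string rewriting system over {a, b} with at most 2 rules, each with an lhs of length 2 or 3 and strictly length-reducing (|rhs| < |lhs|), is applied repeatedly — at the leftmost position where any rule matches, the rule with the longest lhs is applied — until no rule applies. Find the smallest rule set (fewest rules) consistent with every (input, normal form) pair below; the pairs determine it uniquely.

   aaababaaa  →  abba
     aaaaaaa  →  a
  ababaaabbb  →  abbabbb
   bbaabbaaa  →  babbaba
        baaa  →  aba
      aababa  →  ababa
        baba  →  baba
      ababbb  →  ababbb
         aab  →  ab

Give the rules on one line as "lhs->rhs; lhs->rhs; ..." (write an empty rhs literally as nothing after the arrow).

aa->a; baa->ab

  | aaababaaa => aababaaa => ababaaa => abaaba => aabba => abba
  | aaaaaaa => aaaaaa => aaaaa => aaaa => aaa => aa => a
  | ababaaabbb => abaababbb => aabbabbb => abbabbb
  | bbaabbaaa => babbbaaa => babbaba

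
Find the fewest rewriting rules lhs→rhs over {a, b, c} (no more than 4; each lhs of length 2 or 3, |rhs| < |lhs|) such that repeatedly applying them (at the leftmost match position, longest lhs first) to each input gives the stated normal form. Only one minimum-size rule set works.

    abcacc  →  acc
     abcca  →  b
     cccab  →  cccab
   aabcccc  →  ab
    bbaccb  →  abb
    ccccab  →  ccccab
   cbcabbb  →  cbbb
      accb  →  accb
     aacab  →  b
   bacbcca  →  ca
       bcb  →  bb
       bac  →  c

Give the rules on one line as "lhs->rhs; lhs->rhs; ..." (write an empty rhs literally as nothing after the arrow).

  | abcacc => abacc => acc
  | abcca => aaba => bba => b
  | cccab
  | aabcccc => bbcccc => babcc => bcc => ab

aa->b; ba->; bc->b; bcc->ab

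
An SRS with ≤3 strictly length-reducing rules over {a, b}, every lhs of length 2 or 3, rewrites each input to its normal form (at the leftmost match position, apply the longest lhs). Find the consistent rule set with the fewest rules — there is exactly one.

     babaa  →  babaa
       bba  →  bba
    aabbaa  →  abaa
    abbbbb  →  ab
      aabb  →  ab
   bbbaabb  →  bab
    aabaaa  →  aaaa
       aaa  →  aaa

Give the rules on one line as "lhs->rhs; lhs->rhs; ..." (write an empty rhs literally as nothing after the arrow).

  | babaa
  | bba
  | aabbaa => abaa
  | abbbbb => abbb => ab

aab->a; bbb->b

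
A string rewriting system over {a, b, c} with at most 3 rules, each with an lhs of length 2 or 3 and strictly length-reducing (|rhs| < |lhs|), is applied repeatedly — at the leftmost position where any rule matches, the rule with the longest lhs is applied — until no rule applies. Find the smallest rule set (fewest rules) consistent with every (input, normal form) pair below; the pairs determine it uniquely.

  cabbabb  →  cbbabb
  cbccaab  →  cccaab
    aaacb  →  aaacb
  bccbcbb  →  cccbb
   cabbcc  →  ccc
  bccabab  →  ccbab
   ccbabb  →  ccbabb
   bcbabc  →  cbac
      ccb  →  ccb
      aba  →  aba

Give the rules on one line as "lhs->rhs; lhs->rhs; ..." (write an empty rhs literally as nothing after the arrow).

bc->c; cab->cb

  | cabbabb => cbbabb
  | cbccaab => cccaab
  | aaacb
  | bccbcbb => ccbcbb => cccbb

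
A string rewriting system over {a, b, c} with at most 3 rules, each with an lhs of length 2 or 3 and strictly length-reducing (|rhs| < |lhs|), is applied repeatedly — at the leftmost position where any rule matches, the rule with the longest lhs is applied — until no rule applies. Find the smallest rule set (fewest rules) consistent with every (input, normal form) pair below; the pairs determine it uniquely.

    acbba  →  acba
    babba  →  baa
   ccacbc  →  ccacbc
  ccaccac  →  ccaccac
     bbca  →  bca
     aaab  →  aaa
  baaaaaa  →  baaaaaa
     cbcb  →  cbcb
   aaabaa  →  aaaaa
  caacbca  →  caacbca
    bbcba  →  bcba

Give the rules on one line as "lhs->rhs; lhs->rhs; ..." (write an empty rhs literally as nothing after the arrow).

  | acbba => acba
  | babba => baba => baa
  | ccacbc
  | ccaccac

ab->a; bb->b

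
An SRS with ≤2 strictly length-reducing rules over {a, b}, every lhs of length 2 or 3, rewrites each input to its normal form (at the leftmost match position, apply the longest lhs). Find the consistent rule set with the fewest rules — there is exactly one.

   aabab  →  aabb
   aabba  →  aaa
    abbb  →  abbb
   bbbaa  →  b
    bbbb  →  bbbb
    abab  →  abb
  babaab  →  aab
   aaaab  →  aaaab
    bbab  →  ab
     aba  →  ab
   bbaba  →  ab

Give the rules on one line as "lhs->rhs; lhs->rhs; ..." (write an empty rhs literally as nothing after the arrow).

  | aabab => aabb
  | aabba => aaa
  | abbb
  | bbbaa => baa => ba => b

ba->b; bba->a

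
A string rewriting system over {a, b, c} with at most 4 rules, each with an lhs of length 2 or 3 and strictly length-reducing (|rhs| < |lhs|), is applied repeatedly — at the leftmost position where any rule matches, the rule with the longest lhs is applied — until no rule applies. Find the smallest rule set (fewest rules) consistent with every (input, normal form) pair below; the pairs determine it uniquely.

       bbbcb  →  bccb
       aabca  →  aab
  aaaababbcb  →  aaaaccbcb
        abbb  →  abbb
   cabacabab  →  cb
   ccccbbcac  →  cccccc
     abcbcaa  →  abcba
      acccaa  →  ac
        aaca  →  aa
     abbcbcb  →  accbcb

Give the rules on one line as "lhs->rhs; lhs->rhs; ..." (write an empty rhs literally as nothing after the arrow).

bab->cc; bbc->cc; ca->

  | bbbcb => bccb
  | aabca => aab
  | aaaababbcb => aaaaccbcb
  | abbb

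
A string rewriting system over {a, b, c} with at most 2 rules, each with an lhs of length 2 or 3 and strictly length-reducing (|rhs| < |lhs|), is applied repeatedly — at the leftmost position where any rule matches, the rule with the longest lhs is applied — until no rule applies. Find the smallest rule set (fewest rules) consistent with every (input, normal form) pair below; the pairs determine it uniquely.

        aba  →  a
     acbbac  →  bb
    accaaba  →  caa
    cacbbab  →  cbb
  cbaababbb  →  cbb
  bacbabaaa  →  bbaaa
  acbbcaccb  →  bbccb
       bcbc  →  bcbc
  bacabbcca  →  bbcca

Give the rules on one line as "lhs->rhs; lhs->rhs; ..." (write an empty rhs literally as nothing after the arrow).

  | aba => a
  | acbbac => bbac => bb
  | accaaba => caaba => caa
  | cacbbab => cbbab => cbb

ab->; ac->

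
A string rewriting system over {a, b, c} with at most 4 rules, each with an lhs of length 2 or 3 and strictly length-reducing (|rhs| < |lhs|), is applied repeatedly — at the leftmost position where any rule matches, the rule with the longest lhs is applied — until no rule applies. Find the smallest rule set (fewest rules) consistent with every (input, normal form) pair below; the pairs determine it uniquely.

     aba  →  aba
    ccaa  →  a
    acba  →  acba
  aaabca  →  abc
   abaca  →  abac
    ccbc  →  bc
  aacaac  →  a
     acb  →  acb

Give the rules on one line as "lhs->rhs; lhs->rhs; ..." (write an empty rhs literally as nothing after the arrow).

  | aba
  | ccaa => aa => a
  | acba
  | aaabca => aabca => abca => abc

aa->a; ca->c; cc->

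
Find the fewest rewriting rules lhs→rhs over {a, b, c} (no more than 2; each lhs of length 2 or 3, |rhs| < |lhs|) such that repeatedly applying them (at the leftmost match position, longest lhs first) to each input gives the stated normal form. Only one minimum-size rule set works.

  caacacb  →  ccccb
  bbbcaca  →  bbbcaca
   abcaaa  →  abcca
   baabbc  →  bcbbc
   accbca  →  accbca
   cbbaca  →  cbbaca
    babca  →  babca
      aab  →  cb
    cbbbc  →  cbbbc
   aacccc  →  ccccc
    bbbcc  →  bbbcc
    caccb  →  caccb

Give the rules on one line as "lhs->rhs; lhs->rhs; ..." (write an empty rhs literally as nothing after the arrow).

  | caacacb => cccacb => ccccb
  | bbbcaca
  | abcaaa => abcca
  | baabbc => bcbbc

aa->c; acb->cb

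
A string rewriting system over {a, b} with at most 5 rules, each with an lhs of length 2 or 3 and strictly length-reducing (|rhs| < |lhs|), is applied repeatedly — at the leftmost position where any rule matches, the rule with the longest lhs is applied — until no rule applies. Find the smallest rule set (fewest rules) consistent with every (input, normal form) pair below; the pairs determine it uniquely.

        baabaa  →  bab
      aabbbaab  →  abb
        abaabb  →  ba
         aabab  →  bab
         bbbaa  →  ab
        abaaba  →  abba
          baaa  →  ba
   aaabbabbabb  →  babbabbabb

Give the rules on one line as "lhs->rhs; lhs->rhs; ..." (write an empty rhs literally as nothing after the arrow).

aaa->ba; aba->ba; baa->ab; bbb->aa

  | baabaa => abbaa => abab => bab
  | aabbbaab => aaaaaab => baaaab => abaab => baab => abb
  | abaabb => baabb => abbb => aaa => ba
  | aabab => abab => bab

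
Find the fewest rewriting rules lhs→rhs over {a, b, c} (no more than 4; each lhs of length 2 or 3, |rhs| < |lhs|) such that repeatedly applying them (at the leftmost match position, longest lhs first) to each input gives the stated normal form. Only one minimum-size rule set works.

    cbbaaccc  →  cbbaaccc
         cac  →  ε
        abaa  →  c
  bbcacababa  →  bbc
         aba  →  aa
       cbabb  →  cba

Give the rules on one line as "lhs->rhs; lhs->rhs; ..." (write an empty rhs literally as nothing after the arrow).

aaa->c; ab->a; cac->

  | cbbaaccc
  | cac => ε
  | abaa => aaa => c
  | bbcacababa => bbababa => bbaaba => bbaaa => bbc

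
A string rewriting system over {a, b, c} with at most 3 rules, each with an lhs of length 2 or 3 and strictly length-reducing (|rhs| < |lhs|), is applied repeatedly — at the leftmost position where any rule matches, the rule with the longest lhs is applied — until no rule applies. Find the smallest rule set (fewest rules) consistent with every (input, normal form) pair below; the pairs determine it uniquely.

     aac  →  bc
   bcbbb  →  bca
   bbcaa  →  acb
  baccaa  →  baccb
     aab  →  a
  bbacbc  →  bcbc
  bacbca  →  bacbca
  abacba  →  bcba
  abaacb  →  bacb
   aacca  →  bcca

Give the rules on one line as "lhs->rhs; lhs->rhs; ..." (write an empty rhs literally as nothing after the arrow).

  | aac => bc
  | bcbbb => bcab => bca
  | bbcaa => acaa => acb
  | baccaa => baccb

aa->b; ab->a; bb->a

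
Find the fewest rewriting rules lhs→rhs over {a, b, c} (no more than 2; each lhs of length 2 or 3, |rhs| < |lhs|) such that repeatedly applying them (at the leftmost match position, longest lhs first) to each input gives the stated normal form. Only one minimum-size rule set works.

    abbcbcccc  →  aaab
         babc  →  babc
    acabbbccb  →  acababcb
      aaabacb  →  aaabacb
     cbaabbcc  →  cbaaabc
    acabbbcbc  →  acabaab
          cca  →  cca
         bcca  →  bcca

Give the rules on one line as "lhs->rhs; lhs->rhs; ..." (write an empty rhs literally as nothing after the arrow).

bbc->ab; ccc->

  | abbcbcccc => aabbcccc => aaabccc => aaab
  | babc
  | acabbbccb => acababcb
  | aaabacb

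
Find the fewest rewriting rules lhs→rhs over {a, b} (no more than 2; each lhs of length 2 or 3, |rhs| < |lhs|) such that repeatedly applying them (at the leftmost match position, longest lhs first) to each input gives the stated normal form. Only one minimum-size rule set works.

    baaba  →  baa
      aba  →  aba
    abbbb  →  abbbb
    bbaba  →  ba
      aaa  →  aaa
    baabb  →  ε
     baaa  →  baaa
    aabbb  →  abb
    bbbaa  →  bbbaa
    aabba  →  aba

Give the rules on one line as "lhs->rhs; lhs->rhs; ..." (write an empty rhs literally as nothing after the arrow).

aab->a; bab->

  | baaba => baa
  | aba
  | abbbb
  | bbaba => ba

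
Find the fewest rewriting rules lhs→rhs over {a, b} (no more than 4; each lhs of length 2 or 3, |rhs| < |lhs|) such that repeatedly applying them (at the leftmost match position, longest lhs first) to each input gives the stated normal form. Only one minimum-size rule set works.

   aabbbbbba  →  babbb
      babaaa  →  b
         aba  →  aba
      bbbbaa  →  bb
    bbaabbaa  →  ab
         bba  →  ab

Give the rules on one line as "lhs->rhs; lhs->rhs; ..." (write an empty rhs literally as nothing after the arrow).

  | aabbbbbba => bbbbbbba => bbbbbab => bbbabb => babbb
  | babaaa => baaa => aa => b
  | aba
  | bbbbaa => bbaba => abba => aab => bb

aa->b; baa->a; bba->ab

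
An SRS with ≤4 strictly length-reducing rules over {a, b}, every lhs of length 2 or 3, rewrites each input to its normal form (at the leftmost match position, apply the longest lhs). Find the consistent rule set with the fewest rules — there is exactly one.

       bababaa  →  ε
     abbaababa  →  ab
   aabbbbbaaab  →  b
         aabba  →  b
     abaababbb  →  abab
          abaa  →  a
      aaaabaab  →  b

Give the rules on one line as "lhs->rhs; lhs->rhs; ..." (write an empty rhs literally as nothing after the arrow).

  | bababaa => babaaa => baaaa => aaaa => aa => ε
  | abbaababa => abbababa => abbbaba => abbaba => abbba => abba => abb => ab
  | aabbbbbaaab => bbbbbaaab => bbbbaaab => bbbaaab => bbaaab => bbaab => bbab => bbb => bb => b
  | aabba => bba => bb => b

aa->; baa->aa; bb->b; bba->bb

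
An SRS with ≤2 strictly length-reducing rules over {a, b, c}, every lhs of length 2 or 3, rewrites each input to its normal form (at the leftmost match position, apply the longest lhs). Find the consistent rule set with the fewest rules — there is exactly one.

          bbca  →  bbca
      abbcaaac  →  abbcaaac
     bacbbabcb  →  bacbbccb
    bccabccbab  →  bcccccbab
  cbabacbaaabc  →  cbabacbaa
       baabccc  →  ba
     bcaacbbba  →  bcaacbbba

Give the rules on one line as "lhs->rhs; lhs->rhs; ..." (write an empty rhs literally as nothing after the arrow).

abc->cc; acc->a

  | bbca
  | abbcaaac
  | bacbbabcb => bacbbccb
  | bccabccbab => bcccccbab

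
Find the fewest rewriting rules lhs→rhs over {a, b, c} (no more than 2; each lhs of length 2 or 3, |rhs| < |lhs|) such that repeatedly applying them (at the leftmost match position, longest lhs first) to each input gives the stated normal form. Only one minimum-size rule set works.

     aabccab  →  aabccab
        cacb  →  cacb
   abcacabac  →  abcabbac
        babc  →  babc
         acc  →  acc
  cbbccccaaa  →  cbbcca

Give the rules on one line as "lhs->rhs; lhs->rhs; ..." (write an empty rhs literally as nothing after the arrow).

  | aabccab
  | cacb
  | abcacabac => abcabbac
  | babc

aca->ab; caa->a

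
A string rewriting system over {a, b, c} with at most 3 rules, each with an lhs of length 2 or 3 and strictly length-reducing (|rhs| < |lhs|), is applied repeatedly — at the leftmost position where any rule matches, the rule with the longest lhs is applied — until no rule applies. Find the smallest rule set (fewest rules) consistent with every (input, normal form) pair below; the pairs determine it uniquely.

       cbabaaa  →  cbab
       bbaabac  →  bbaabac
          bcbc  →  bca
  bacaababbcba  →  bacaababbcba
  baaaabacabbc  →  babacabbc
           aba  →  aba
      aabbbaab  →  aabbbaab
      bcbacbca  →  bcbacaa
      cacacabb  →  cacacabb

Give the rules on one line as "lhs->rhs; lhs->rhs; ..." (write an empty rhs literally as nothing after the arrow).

aaa->; cbc->ca

  | cbabaaa => cbab
  | bbaabac
  | bcbc => bca
  | bacaababbcba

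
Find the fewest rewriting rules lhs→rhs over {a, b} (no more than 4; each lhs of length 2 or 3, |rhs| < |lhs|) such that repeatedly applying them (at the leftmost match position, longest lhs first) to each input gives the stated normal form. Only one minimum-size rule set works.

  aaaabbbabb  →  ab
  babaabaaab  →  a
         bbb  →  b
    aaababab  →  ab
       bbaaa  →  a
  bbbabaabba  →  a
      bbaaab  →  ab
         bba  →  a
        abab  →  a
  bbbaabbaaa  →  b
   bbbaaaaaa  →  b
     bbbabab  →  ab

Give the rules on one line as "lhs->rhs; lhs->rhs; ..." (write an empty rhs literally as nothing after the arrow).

  | aaaabbbabb => aaabbbabb => aabbbabb => abbbabb => ababb => abbb => ab
  | babaabaaab => bbaabaaab => aabaaab => abaaab => abaab => abab => abb => a
  | bbb => b
  | aaababab => aababab => ababab => abbab => aab => ab

aa->a; ba->b; bb->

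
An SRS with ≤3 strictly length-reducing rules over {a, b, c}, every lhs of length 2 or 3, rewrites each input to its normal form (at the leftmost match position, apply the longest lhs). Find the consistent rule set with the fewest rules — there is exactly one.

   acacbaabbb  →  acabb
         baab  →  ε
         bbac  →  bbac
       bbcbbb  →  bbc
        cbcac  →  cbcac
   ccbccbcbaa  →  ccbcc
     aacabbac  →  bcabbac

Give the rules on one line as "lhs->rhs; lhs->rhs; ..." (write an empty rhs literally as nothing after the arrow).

aa->b; bbb->; cba->ba

  | acacbaabbb => acabaabbb => acabbbbb => acabb
  | baab => bbb => ε
  | bbac
  | bbcbbb => bbc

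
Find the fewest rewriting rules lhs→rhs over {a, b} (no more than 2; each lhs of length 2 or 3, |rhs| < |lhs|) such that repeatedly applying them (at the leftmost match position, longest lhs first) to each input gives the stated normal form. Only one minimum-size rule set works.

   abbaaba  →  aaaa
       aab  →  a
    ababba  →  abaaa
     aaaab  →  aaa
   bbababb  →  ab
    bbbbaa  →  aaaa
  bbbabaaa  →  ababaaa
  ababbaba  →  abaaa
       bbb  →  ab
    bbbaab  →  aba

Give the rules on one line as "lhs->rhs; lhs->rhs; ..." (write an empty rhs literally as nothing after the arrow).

  | abbaaba => aaaaba => aaaa
  | aab => a
  | ababba => abaaa
  | aaaab => aaa

aab->a; bb->a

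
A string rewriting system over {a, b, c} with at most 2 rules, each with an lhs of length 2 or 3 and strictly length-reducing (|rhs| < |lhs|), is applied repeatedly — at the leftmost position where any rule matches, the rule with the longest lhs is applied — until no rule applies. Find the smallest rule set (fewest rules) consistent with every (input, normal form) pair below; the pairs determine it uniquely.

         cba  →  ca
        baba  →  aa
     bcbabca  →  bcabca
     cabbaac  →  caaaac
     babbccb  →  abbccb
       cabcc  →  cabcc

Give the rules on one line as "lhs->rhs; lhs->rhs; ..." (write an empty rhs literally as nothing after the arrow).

ba->a; bba->aa

  | cba => ca
  | baba => aba => aa
  | bcbabca => bcabca
  | cabbaac => caaaac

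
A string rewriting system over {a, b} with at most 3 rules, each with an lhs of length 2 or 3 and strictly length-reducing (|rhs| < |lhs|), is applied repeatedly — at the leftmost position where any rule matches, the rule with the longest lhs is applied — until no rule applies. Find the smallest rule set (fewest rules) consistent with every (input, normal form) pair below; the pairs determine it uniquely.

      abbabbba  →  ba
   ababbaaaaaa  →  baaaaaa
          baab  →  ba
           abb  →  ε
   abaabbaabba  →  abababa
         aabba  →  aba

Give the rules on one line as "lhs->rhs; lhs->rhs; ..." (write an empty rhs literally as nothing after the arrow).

aab->a; abb->bb; bb->

  | abbabbba => bbabbba => abbba => bbba => ba
  | ababbaaaaaa => abbbaaaaaa => bbbaaaaaa => baaaaaa
  | baab => ba
  | abb => bb => ε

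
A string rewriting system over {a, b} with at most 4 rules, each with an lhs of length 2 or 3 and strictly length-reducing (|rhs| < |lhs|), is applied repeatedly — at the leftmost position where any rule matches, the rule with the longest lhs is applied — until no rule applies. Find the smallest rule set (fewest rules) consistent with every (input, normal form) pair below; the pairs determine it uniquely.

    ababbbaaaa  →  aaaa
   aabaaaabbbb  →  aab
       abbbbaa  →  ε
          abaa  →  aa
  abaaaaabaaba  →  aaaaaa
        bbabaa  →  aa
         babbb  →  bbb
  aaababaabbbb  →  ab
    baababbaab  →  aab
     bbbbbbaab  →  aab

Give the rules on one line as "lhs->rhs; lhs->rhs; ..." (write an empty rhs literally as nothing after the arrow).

  | ababbbaaaa => abbbaaaa => bbaaaa => aaaa
  | aabaaaabbbb => aaaaabbbb => aaaabbb => aaabb => aab
  | abbbbaa => bbbaa => baa => ε
  | abaa => aa

aba->a; abb->b; baa->; bba->a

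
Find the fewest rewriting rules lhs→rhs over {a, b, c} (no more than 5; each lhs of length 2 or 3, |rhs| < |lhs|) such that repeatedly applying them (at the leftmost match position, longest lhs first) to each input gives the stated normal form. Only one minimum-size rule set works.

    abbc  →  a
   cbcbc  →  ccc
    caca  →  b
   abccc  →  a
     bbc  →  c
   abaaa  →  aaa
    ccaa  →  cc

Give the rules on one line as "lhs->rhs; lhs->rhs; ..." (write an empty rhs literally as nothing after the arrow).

ac->a; ba->c; bc->c; ca->b

  | abbc => abc => ac => a
  | cbcbc => ccbc => ccc
  | caca => bca => ca => b
  | abccc => accc => acc => ac => a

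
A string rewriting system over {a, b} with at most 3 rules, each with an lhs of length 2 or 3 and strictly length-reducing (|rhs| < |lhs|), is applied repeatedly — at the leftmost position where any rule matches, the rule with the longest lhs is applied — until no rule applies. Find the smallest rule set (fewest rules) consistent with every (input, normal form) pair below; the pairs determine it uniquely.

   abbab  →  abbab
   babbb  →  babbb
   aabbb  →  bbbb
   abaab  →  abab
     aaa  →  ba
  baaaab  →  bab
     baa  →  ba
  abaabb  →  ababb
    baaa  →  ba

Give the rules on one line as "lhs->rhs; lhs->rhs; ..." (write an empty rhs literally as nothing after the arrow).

  | abbab
  | babbb
  | aabbb => bbbb
  | abaab => abab

aa->b; baa->ba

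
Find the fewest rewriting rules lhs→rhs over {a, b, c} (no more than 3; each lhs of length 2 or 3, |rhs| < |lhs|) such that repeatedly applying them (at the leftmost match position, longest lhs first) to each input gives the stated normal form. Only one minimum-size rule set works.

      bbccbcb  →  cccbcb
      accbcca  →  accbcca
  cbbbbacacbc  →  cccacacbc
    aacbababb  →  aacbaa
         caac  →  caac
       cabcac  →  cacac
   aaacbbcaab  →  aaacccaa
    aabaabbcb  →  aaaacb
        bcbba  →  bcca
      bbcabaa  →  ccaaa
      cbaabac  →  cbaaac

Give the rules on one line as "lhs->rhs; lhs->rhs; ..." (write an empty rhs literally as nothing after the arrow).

ab->a; bb->c

  | bbccbcb => cccbcb
  | accbcca
  | cbbbbacacbc => ccbbacacbc => cccacacbc
  | aacbababb => aacbaabb => aacbaab => aacbaa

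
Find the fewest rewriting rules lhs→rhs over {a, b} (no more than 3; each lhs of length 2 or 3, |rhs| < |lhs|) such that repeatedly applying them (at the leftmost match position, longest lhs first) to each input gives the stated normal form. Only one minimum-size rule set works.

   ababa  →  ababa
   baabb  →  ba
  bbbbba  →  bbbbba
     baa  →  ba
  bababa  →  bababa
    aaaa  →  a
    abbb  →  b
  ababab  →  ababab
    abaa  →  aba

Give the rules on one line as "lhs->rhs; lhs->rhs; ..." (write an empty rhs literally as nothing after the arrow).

aa->a; aab->aa; abb->

  | ababa
  | baabb => baab => baa => ba
  | bbbbba
  | baa => ba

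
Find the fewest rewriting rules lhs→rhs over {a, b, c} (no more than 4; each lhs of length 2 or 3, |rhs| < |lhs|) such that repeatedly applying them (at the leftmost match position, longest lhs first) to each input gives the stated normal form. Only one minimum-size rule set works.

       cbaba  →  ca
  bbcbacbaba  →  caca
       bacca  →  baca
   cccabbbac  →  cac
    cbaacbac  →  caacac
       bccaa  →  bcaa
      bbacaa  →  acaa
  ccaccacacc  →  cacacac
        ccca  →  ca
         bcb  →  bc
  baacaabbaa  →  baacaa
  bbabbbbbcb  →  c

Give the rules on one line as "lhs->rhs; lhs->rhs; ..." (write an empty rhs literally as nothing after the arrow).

  | cbaba => caba => ca
  | bbcbacbaba => cbacbaba => cacbaba => cacaba => caca
  | bacca => baca
  | cccabbbac => ccabbbac => cabbbac => cbbac => cbac => cac

ab->; bb->; cb->c; cc->c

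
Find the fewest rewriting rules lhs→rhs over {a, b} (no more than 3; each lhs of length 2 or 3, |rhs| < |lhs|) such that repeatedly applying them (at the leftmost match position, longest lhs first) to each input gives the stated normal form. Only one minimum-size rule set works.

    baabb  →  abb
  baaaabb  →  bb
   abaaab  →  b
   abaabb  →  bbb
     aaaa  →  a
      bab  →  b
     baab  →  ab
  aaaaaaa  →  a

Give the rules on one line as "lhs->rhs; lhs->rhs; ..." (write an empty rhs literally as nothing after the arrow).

  | baabb => abb
  | baaaabb => aaabb => babb => bb
  | abaaab => aaab => bab => b
  | abaabb => aabb => bbb

aa->b; ba->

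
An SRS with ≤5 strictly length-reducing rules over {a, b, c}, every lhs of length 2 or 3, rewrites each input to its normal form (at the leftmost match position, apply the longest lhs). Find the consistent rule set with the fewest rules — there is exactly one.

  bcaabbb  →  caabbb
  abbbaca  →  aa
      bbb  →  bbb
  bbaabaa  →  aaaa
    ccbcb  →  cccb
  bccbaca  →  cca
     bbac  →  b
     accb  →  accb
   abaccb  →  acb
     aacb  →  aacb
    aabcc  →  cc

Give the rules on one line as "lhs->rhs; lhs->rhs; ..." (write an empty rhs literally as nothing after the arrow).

  | bcaabbb => caabbb
  | abbbaca => abba => aba => aa
  | bbb
  | bbaabaa => baabaa => aabaa => aaaa

abc->bc; ba->a; bac->; bc->c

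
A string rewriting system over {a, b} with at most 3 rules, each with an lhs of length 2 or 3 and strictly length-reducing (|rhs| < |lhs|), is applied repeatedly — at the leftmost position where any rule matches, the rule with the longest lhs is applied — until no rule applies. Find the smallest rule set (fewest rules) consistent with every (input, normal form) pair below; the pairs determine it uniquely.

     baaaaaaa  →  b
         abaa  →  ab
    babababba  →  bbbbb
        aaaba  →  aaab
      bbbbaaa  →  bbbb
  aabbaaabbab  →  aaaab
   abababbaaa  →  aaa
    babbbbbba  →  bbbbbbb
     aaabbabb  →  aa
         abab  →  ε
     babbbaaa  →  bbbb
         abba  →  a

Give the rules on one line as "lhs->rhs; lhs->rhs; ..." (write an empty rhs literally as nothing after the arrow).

  | baaaaaaa => baaaaaa => baaaaa => baaaa => baaa => baa => ba => b
  | abaa => aba => ab
  | babababba => bbababba => bbbabba => bbbbba => bbbbb
  | aaaba => aaab

abb->; ba->b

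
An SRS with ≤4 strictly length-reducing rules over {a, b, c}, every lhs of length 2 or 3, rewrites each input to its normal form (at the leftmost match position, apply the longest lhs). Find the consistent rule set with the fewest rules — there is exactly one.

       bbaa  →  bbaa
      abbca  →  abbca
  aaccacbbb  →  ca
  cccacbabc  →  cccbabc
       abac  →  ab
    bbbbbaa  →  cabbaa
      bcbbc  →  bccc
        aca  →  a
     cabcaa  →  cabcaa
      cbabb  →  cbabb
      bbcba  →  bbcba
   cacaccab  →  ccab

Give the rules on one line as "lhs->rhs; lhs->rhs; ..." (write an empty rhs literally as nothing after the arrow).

ac->; bbb->ca; cbb->cc

  | bbaa
  | abbca
  | aaccacbbb => acacbbb => acbbb => bbb => ca
  | cccacbabc => cccbabc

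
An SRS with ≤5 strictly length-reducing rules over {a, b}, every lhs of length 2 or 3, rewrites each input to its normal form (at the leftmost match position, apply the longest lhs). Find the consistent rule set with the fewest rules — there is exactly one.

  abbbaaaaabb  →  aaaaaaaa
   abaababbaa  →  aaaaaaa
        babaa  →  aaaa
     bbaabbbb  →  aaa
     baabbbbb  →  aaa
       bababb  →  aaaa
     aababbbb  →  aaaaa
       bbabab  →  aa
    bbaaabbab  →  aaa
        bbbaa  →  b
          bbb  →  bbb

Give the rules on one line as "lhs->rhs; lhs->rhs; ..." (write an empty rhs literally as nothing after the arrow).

ab->a; abb->aa; ba->; bab->aa

  | abbbaaaaabb => aabaaaaabb => aaaaaaabb => aaaaaaaa
  | abaababbaa => aaababbaa => aaaabbaa => aaaaaaa
  | babaa => aaaa
  | bbaabbbb => babbbb => aabbb => aaab => aaa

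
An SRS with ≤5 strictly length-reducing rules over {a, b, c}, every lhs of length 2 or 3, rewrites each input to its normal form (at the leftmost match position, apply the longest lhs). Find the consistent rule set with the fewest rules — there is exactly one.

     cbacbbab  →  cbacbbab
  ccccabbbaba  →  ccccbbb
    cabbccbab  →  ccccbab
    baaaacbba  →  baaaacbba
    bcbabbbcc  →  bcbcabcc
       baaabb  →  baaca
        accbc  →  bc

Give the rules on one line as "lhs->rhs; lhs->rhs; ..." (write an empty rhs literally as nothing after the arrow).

aba->; abb->ca; acc->; cca->cc

  | cbacbbab
  | ccccabbbaba => ccccbbbaba => ccccbbb
  | cabbccbab => ccaccbab => ccccbab
  | baaaacbba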